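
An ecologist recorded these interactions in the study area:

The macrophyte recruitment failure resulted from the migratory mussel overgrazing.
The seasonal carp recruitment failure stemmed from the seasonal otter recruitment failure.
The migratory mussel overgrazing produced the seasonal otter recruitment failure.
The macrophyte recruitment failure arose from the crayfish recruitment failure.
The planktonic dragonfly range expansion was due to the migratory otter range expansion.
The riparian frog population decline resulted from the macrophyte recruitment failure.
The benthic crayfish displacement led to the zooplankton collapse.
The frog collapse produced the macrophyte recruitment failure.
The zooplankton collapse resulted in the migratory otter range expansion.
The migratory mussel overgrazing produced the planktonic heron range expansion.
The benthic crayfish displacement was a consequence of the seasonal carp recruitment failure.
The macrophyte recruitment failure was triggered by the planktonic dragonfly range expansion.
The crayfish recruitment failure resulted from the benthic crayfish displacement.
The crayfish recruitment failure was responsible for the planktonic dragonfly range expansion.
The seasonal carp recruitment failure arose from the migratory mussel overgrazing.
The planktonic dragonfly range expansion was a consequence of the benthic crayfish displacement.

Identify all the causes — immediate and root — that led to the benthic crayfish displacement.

the migratory mussel overgrazing, the seasonal carp recruitment failure, the seasonal otter recruitment failure

Immediate cause of the benthic crayfish displacement: the seasonal carp recruitment failure.
Further upstream: the migratory mussel overgrazing, the seasonal otter recruitment failure.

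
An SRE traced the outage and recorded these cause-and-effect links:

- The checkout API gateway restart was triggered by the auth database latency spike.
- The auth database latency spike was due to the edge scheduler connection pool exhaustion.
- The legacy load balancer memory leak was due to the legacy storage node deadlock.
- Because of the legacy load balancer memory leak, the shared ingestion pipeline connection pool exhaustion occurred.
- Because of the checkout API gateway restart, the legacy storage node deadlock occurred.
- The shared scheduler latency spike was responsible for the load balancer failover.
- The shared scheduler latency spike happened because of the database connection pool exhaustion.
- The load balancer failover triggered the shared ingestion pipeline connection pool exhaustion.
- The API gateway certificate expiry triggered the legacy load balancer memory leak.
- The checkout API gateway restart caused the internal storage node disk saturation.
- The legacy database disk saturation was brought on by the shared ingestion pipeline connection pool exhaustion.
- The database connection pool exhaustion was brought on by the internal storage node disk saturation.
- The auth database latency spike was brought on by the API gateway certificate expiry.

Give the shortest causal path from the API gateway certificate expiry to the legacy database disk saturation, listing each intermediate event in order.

the API gateway certificate expiry → the legacy load balancer memory leak
the legacy load balancer memory leak → the shared ingestion pipeline connection pool exhaustion
the shared ingestion pipeline connection pool exhaustion → the legacy database disk saturation
Length: 3 steps.

the API gateway certificate expiry → the legacy load balancer memory leak → the shared ingestion pipeline connection pool exhaustion → the legacy database disk saturation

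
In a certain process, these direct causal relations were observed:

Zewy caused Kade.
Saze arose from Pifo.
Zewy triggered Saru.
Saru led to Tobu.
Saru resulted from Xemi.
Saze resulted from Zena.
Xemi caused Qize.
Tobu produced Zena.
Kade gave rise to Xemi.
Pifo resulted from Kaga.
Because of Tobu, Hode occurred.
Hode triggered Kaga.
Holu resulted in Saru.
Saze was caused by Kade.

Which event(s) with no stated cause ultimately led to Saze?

Tracing upstream from Saze: Saze ← Kade ← Zewy.
A separate upstream branch: Saze ← Zena ← Tobu ← Saru ← Holu.
Each of those chain origins has no stated cause.

Holu, Zewy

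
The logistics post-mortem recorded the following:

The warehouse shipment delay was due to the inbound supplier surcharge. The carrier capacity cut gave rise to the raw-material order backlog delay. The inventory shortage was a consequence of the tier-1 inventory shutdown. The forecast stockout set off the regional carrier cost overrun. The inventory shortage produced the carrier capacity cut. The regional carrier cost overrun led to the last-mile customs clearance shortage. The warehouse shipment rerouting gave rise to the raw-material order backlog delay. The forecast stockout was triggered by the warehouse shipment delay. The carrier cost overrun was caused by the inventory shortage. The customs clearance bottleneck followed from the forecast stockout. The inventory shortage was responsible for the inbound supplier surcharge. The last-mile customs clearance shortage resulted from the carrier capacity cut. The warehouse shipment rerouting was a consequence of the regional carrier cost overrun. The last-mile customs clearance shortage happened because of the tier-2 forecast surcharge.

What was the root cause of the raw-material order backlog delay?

the tier-1 inventory shutdown

Tracing upstream from the raw-material order backlog delay: the raw-material order backlog delay ← the carrier capacity cut ← the inventory shortage ← the tier-1 inventory shutdown.
The tier-1 inventory shutdown has no stated cause, so it is the root.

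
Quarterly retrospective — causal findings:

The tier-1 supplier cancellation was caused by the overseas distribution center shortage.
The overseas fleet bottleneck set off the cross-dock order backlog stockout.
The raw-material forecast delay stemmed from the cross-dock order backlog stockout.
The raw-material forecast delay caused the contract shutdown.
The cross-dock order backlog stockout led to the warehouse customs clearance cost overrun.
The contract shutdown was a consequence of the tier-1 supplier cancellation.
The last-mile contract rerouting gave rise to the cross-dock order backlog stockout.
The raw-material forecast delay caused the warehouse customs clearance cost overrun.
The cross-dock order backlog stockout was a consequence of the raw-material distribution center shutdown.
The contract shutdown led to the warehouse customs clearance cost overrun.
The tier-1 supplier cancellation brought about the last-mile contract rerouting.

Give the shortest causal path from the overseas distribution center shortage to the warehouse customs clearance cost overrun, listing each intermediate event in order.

the overseas distribution center shortage → the tier-1 supplier cancellation
the tier-1 supplier cancellation → the contract shutdown
the contract shutdown → the warehouse customs clearance cost overrun
Length: 3 steps.

the overseas distribution center shortage → the tier-1 supplier cancellation → the contract shutdown → the warehouse customs clearance cost overrun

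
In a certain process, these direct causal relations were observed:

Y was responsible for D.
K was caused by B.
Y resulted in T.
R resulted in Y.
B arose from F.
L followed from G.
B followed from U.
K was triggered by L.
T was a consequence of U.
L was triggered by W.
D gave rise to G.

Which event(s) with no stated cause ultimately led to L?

Tracing upstream from L: L ← W.
A separate upstream branch: L ← G ← D ← Y ← R.
Each of those chain origins has no stated cause.

R, W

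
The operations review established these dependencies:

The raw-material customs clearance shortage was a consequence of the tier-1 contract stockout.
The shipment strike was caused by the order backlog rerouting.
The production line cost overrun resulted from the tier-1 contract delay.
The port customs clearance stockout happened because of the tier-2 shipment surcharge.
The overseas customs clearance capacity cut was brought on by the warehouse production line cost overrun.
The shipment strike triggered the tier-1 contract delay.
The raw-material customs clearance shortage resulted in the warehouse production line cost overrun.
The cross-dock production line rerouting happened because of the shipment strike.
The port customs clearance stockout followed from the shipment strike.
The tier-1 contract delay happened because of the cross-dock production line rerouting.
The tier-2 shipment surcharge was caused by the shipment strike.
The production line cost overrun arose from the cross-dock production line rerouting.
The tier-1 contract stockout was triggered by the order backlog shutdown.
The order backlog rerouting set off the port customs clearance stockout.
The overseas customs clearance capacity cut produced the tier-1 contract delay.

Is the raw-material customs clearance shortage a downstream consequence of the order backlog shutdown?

There is a causal chain: the order backlog shutdown → the tier-1 contract stockout → the raw-material customs clearance shortage.

Yes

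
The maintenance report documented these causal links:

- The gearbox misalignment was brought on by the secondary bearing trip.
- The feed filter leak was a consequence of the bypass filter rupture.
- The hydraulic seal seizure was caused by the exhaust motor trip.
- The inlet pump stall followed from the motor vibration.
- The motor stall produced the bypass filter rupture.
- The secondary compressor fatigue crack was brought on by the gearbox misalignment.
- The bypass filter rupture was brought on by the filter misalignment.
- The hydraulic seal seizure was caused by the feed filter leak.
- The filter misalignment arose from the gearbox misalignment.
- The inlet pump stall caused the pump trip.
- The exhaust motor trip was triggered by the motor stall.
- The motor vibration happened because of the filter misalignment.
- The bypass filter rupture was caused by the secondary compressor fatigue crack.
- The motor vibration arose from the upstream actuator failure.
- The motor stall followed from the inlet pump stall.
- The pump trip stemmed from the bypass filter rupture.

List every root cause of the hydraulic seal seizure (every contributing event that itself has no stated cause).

the secondary bearing trip, the upstream actuator failure

Tracing upstream from the hydraulic seal seizure: the hydraulic seal seizure ← the feed filter leak ← the bypass filter rupture ← the secondary compressor fatigue crack ← the gearbox misalignment ← the secondary bearing trip.
A separate upstream branch: the hydraulic seal seizure ← the exhaust motor trip ← the motor stall ← the inlet pump stall ← the motor vibration ← the upstream actuator failure.
Each of those chain origins has no stated cause.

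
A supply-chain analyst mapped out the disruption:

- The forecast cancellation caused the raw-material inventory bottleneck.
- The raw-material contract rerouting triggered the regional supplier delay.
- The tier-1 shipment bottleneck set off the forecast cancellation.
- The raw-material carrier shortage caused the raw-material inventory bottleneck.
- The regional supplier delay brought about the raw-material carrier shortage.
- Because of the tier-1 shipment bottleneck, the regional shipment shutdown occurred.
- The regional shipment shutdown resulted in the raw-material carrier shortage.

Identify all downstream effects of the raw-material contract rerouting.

Direct effects: the regional supplier delay.
2 steps out: the raw-material carrier shortage.
3 steps out: the raw-material inventory bottleneck.
Not reachable from it: the tier-1 shipment bottleneck, the forecast cancellation, the regional shipment shutdown.

the raw-material carrier shortage, the raw-material inventory bottleneck, the regional supplier delay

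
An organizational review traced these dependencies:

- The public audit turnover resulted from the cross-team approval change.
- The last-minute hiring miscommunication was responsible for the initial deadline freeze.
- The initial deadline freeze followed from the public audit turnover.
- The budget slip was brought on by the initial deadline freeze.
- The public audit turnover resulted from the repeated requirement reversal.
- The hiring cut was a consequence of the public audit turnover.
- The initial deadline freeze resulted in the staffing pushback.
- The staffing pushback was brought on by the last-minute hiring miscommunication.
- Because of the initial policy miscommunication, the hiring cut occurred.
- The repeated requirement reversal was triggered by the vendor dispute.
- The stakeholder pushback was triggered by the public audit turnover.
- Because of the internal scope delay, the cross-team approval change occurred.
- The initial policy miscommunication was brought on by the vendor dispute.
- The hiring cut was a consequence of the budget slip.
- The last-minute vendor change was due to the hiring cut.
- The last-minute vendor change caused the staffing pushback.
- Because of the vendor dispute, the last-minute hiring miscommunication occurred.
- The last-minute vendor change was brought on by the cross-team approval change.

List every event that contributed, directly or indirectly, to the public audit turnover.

the cross-team approval change, the internal scope delay, the repeated requirement reversal, the vendor dispute

Immediate causes of the public audit turnover: the repeated requirement reversal, the cross-team approval change.
Further upstream: the vendor dispute, the internal scope delay.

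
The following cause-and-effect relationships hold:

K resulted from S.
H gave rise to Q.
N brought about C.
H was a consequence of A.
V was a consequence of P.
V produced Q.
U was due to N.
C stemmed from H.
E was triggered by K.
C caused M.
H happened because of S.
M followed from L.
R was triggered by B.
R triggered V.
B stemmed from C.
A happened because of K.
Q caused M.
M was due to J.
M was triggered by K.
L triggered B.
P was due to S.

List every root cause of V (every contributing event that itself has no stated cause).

Tracing upstream from V: V ← R ← B ← C ← N.
A separate upstream branch: V ← P ← S.
A separate upstream branch: V ← R ← B ← L.
Each of those chain origins has no stated cause.

L, N, S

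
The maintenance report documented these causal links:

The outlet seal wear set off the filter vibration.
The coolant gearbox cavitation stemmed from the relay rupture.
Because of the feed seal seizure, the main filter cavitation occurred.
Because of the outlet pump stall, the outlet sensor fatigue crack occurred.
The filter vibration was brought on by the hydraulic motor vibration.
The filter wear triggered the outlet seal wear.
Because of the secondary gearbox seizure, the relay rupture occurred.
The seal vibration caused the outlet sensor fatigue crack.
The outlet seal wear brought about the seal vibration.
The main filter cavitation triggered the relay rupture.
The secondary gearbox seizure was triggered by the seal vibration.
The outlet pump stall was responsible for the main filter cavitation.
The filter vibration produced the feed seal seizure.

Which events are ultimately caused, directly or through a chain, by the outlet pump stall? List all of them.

the coolant gearbox cavitation, the main filter cavitation, the outlet sensor fatigue crack, the relay rupture

Direct effects: the main filter cavitation, the outlet sensor fatigue crack.
2 steps out: the relay rupture.
3 steps out: the coolant gearbox cavitation.
Not reachable from it: the hydraulic motor vibration, the filter wear, the outlet seal wear, the seal vibration, the secondary gearbox seizure, the filter vibration, the feed seal seizure.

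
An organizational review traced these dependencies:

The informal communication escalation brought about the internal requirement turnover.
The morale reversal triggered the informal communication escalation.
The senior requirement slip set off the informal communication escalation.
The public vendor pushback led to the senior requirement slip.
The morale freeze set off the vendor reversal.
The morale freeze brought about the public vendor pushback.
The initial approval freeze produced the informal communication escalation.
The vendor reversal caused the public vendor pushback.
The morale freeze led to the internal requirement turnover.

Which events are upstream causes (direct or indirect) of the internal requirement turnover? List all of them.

Immediate causes of the internal requirement turnover: the morale freeze, the informal communication escalation.
Further upstream: the initial approval freeze, the vendor reversal, the public vendor pushback, the morale reversal, the senior requirement slip.

the informal communication escalation, the initial approval freeze, the morale freeze, the morale reversal, the public vendor pushback, the senior requirement slip, the vendor reversal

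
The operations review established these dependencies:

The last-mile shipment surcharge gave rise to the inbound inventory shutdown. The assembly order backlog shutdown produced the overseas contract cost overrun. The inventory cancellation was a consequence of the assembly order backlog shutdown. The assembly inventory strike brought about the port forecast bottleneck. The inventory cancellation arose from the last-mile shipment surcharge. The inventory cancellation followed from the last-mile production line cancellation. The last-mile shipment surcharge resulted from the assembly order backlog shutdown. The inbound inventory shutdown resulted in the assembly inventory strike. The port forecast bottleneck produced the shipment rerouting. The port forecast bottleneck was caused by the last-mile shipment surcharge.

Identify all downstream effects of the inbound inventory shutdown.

the assembly inventory strike, the port forecast bottleneck, the shipment rerouting

Direct effects: the assembly inventory strike.
2 steps out: the port forecast bottleneck.
3 steps out: the shipment rerouting.
Not reachable from it: the assembly order backlog shutdown, the overseas contract cost overrun, the last-mile shipment surcharge, the last-mile production line cancellation, the inventory cancellation.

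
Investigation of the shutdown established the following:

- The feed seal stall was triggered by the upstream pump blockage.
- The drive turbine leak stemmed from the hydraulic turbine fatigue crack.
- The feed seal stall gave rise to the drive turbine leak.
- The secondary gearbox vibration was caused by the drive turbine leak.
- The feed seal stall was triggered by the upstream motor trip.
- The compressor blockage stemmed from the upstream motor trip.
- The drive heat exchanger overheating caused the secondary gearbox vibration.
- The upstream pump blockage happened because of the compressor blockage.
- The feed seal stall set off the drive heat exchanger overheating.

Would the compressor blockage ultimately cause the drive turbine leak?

Yes

There is a causal chain: the compressor blockage → the upstream pump blockage → the feed seal stall → the drive turbine leak.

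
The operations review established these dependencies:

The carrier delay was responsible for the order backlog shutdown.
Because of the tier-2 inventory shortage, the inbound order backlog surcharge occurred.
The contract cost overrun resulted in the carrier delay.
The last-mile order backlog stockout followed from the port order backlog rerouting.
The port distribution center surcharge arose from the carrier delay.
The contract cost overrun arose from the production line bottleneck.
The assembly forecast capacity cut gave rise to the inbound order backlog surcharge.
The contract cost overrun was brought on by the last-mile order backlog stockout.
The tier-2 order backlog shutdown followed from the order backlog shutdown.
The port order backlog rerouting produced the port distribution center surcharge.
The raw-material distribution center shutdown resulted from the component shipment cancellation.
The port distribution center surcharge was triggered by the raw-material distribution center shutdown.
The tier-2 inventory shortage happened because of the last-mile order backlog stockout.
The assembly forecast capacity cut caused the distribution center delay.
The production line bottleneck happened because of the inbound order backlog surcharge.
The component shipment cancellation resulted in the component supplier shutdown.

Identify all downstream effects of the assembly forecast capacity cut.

the carrier delay, the contract cost overrun, the distribution center delay, the inbound order backlog surcharge, the order backlog shutdown, the port distribution center surcharge, the production line bottleneck, the tier-2 order backlog shutdown

Direct effects: the distribution center delay, the inbound order backlog surcharge.
2 steps out: the production line bottleneck.
3 steps out: the contract cost overrun.
4 steps out: the carrier delay.
5 steps out: the order backlog shutdown, the port distribution center surcharge.
6 steps out: the tier-2 order backlog shutdown.
Not reachable from it: the component shipment cancellation, the port order backlog rerouting, the last-mile order backlog stockout, the tier-2 inventory shortage, the raw-material distribution center shutdown, the component supplier shutdown.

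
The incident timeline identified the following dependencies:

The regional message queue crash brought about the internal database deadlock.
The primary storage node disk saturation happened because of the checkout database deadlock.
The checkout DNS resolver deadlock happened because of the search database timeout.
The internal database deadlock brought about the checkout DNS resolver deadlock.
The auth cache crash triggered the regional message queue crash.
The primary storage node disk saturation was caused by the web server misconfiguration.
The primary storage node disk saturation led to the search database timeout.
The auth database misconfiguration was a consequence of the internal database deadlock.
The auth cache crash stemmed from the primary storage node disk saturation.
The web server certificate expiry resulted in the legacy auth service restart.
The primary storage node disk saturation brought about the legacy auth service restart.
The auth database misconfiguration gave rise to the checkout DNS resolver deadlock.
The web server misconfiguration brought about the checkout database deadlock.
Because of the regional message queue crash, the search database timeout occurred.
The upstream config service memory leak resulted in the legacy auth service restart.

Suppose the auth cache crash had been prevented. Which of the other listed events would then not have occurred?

Downstream of the auth cache crash: the regional message queue crash, the internal database deadlock, the auth database misconfiguration, the search database timeout, the checkout DNS resolver deadlock.
Of those, still caused via another path: the search database timeout, the checkout DNS resolver deadlock.
The remainder have no surviving cause.

the auth database misconfiguration, the internal database deadlock, the regional message queue crash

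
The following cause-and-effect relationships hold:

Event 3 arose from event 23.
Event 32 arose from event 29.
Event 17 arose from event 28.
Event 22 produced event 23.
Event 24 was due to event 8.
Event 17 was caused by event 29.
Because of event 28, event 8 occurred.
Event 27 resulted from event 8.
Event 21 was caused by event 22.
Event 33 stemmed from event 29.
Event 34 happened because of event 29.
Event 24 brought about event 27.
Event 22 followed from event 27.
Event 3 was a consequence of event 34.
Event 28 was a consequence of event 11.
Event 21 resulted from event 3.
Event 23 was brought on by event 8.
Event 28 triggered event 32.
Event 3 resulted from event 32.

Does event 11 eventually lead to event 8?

Yes

There is a causal chain: event 11 → event 28 → event 8.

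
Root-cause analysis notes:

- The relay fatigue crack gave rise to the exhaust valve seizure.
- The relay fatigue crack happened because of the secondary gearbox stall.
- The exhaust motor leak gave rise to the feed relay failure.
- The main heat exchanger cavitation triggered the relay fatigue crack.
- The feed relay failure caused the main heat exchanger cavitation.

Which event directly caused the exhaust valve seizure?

the relay fatigue crack

Upstream contributors include the exhaust motor leak, the feed relay failure, the main heat exchanger cavitation, the secondary gearbox stall, but only the relay fatigue crack feeds directly into the exhaust valve seizure.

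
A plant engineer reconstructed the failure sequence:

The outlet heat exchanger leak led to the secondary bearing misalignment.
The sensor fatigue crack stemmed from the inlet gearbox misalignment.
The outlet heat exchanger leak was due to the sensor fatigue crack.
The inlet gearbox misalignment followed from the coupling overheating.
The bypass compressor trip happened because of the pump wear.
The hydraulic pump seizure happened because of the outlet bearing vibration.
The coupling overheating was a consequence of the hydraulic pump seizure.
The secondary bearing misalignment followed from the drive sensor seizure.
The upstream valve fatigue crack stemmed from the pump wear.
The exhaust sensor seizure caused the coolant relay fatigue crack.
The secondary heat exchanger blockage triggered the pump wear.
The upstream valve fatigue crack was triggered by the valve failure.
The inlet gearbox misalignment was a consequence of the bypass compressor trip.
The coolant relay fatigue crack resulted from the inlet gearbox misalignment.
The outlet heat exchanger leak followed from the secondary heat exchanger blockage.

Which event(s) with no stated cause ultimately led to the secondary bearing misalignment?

Tracing upstream from the secondary bearing misalignment: the secondary bearing misalignment ← the outlet heat exchanger leak ← the secondary heat exchanger blockage.
A separate upstream branch: the secondary bearing misalignment ← the outlet heat exchanger leak ← the sensor fatigue crack ← the inlet gearbox misalignment ← the coupling overheating ← the hydraulic pump seizure ← the outlet bearing vibration.
A separate upstream branch: the secondary bearing misalignment ← the drive sensor seizure.
Each of those chain origins has no stated cause.

the drive sensor seizure, the outlet bearing vibration, the secondary heat exchanger blockage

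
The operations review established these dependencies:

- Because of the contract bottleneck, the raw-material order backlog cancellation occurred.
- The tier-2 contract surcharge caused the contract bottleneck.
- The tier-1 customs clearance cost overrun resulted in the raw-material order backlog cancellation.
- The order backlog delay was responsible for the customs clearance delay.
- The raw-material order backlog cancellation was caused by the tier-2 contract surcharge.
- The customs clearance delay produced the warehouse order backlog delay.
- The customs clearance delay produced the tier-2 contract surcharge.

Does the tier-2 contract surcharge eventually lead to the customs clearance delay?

The tier-2 contract surcharge leads to the contract bottleneck, the raw-material order backlog cancellation; the customs clearance delay is not among them.

No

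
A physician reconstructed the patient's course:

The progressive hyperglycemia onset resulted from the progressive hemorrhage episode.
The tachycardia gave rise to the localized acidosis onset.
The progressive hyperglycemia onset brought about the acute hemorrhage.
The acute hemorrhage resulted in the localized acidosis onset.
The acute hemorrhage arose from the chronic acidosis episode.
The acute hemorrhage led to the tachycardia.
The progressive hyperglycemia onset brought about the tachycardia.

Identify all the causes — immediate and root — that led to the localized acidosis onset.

the acute hemorrhage, the chronic acidosis episode, the progressive hemorrhage episode, the progressive hyperglycemia onset, the tachycardia

Immediate causes of the localized acidosis onset: the acute hemorrhage, the tachycardia.
Further upstream: the progressive hemorrhage episode, the progressive hyperglycemia onset, the chronic acidosis episode.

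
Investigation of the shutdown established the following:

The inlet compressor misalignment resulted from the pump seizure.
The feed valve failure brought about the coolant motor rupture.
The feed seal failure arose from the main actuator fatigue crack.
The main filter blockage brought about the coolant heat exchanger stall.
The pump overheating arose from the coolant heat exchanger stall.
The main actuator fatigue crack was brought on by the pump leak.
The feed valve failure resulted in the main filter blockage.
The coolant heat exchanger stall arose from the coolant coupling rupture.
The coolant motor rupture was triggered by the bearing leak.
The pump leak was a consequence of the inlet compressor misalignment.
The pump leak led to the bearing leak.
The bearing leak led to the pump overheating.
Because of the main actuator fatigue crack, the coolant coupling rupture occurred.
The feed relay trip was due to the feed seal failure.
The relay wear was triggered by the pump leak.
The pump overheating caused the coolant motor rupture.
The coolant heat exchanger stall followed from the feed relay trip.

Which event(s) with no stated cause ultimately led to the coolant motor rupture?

Tracing upstream from the coolant motor rupture: the coolant motor rupture ← the bearing leak ← the pump leak ← the inlet compressor misalignment ← the pump seizure.
A separate upstream branch: the coolant motor rupture ← the feed valve failure.
Each of those chain origins has no stated cause.

the feed valve failure, the pump seizure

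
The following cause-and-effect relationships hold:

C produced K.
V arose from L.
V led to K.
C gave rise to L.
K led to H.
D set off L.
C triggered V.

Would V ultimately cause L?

V leads to K, H; L is not among them.

No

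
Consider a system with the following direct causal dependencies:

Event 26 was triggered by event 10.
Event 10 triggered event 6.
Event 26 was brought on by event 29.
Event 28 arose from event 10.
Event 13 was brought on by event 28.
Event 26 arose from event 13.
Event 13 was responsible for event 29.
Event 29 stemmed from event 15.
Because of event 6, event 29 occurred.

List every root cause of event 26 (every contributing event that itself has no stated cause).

event 10, event 15

Tracing upstream from event 26: event 26 ← event 29 ← event 15.
A separate upstream branch: event 26 ← event 10.
Each of those chain origins has no stated cause.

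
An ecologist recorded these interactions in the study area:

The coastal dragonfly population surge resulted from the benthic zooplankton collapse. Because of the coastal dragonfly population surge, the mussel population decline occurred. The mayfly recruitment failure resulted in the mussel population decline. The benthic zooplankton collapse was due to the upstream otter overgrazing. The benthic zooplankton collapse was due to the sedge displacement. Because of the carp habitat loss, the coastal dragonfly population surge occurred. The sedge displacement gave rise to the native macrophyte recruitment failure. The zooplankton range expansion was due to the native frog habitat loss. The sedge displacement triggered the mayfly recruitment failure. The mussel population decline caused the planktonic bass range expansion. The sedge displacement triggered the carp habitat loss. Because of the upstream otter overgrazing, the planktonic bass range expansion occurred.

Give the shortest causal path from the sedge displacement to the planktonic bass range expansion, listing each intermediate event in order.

the sedge displacement → the mayfly recruitment failure
the mayfly recruitment failure → the mussel population decline
the mussel population decline → the planktonic bass range expansion
Length: 3 steps.

the sedge displacement → the mayfly recruitment failure → the mussel population decline → the planktonic bass range expansion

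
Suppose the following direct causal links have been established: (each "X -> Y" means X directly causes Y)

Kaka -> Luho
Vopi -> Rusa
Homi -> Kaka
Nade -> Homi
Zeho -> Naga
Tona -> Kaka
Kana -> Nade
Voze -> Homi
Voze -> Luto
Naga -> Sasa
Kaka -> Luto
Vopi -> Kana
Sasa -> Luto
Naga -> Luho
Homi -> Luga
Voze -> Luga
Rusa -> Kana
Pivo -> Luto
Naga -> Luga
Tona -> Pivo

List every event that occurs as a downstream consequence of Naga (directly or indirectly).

Luga, Luho, Luto, Sasa

Direct effects: Sasa, Luho, Luga.
2 steps out: Luto.
Not reachable from it: Zeho, Vopi, Rusa, Tona, Kana, Nade, Voze, Homi, Kaka, Pivo.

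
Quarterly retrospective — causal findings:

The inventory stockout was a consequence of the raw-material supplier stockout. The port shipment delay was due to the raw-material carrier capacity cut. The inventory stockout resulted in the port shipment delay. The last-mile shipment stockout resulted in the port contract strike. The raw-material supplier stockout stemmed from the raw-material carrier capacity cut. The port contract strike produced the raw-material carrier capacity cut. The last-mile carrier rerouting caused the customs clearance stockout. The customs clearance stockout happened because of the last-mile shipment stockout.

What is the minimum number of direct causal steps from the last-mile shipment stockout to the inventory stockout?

Shortest chain: the last-mile shipment stockout → the port contract strike → the raw-material carrier capacity cut → the raw-material supplier stockout → the inventory stockout.

4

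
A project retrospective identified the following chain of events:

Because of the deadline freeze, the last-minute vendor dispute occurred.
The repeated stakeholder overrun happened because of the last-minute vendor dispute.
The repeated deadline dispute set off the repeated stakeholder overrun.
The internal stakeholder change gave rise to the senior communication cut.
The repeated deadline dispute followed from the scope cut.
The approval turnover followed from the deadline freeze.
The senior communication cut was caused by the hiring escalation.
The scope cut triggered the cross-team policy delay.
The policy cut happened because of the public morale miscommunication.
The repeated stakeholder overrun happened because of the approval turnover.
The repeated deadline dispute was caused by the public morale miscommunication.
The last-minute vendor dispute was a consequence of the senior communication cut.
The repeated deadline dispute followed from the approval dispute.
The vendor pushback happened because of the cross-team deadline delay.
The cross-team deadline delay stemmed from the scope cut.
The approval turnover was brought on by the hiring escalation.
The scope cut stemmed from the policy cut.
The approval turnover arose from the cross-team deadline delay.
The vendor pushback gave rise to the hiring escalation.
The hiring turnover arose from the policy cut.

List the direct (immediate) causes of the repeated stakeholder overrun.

Upstream contributors include the public morale miscommunication, the policy cut, the scope cut, the cross-team deadline delay, the vendor pushback, the internal stakeholder change, the hiring escalation, the approval dispute, the senior communication cut, the deadline freeze, but only the approval turnover, the last-minute vendor dispute, the repeated deadline dispute feed directly into the repeated stakeholder overrun.

the approval turnover, the last-minute vendor dispute, the repeated deadline dispute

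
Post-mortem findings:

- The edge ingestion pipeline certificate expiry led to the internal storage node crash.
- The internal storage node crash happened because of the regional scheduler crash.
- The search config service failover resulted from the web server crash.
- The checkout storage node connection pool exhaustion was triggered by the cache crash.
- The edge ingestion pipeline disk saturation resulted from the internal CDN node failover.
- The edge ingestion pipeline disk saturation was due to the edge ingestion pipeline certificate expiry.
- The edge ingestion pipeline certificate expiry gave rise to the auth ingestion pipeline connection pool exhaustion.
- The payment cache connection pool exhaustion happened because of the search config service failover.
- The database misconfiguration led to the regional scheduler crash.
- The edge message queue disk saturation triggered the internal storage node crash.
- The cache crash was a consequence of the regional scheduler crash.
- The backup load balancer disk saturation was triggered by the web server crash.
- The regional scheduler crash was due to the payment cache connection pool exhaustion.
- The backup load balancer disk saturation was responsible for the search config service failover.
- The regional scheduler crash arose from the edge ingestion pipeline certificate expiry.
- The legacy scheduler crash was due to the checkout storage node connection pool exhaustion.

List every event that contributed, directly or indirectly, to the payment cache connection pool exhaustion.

Immediate cause of the payment cache connection pool exhaustion: the search config service failover.
Further upstream: the web server crash, the backup load balancer disk saturation.

the backup load balancer disk saturation, the search config service failover, the web server crash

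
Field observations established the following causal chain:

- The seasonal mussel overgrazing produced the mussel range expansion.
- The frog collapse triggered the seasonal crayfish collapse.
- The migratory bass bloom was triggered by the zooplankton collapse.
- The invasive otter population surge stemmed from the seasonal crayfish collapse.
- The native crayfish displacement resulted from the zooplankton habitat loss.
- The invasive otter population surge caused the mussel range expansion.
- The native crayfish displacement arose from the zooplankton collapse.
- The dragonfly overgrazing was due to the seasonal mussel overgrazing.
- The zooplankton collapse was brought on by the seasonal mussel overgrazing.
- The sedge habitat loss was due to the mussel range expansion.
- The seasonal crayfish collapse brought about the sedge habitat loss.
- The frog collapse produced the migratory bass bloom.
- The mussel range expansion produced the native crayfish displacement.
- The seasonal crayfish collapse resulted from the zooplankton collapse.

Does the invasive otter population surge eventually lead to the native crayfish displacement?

There is a causal chain: the invasive otter population surge → the mussel range expansion → the native crayfish displacement.

Yes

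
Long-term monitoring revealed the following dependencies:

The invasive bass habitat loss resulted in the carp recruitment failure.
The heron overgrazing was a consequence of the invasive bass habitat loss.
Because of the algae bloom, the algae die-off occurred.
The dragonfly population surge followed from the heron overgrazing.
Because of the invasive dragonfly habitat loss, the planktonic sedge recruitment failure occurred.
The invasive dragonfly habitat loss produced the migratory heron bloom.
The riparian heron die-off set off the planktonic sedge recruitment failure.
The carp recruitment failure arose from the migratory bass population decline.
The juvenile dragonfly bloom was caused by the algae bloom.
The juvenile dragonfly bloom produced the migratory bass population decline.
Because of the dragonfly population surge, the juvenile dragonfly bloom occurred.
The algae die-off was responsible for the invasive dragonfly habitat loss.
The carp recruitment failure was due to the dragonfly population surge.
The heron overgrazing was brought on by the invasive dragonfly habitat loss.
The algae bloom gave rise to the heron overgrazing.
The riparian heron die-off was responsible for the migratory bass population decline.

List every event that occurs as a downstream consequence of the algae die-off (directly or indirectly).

Direct effects: the invasive dragonfly habitat loss.
2 steps out: the migratory heron bloom, the heron overgrazing, the planktonic sedge recruitment failure.
3 steps out: the dragonfly population surge.
4 steps out: the juvenile dragonfly bloom, the carp recruitment failure.
5 steps out: the migratory bass population decline.
Not reachable from it: the algae bloom, the invasive bass habitat loss, the riparian heron die-off.

the carp recruitment failure, the dragonfly population surge, the heron overgrazing, the invasive dragonfly habitat loss, the juvenile dragonfly bloom, the migratory bass population decline, the migratory heron bloom, the planktonic sedge recruitment failure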